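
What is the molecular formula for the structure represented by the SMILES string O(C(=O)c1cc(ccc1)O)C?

Heavy atoms from the SMILES: 8 C, 3 O.
Implicit hydrogens by atom environment:
  4 × C (aromatic): 1 H each → 4
  2 × C (aromatic): no H
  2 × O: no H
  1 × C: 3 H
  1 × C: no H
  1 × O: 1 H
  Total hydrogens = 8.
Molecular formula: C8H8O3

C8H8O3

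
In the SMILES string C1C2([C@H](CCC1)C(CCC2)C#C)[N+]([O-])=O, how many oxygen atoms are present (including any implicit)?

The symbol for oxygen appears 2 times in the SMILES.

2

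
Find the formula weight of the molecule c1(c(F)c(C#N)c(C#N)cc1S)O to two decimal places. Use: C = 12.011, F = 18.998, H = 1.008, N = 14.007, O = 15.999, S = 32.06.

194.18

Molecular formula: C8H3FN2OS.
M = 8×12.011 + 1×18.998 + 3×1.008 + 2×14.007 + 1×15.999 + 1×32.06 = 194.18 g/mol.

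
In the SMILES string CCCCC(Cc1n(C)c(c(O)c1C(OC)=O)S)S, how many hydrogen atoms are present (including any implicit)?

Hydrogens are implicit in SMILES; fill each atom to its normal valence:
  4 × C: 2 H each → 8
  4 × C (aromatic): no H
  3 × C: 3 H each → 9
  2 × O: no H
  2 × S: 1 H each → 2
  1 × C: 1 H
  1 × C: no H
  1 × N (aromatic): no H
  1 × O: 1 H
  Total hydrogens = 21.

21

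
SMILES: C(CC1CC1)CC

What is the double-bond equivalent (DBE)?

Molecular formula from the SMILES: C7H14.
DoU = (2C + 2 + N − H − X)/2 = (2·7 + 2 + 0 − 14 − 0)/2 = 2/2 = 1.
(Structurally: 1 ring(s) + 0 π bond(s) = 1.)

1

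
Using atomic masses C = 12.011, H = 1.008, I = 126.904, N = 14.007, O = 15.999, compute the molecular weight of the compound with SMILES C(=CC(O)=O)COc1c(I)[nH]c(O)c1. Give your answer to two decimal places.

Molecular formula: C8H8INO4.
M = 8×12.011 + 8×1.008 + 1×126.904 + 1×14.007 + 4×15.999 = 309.06 g/mol.

309.06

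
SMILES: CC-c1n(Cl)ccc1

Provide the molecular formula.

Heavy atoms from the SMILES: 6 C, 1 Cl, 1 N.
Implicit hydrogens by atom environment:
  3 × C (aromatic): 1 H each → 3
  1 × C: 3 H
  1 × C: 2 H
  1 × C (aromatic): no H
  1 × Cl: no H
  1 × N (aromatic): no H
  Total hydrogens = 8.
Molecular formula: C6H8ClN

C6H8ClN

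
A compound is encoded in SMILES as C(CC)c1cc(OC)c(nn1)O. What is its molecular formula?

C8H12N2O2

Heavy atoms from the SMILES: 8 C, 2 N, 2 O.
Implicit hydrogens by atom environment:
  3 × C (aromatic): no H
  2 × C: 3 H each → 6
  2 × C: 2 H each → 4
  2 × N (aromatic): no H
  1 × C (aromatic): 1 H
  1 × O: 1 H
  1 × O: no H
  Total hydrogens = 12.
Molecular formula: C8H12N2O2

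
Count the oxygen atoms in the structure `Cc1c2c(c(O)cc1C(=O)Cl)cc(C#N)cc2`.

The symbol for oxygen appears 2 times in the SMILES.

2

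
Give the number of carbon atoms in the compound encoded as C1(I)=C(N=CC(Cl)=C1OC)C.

7

The symbol for carbon appears 7 times in the SMILES. (Cl is a single chlorine, not C + l.)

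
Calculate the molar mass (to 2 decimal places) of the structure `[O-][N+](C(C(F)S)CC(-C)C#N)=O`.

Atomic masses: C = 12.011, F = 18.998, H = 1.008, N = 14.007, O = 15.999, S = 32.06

192.21

Molecular formula: C6H9FN2O2S.
M = 6×12.011 + 1×18.998 + 9×1.008 + 2×14.007 + 2×15.999 + 1×32.06 = 192.21 g/mol.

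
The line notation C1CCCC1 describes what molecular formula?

Heavy atoms from the SMILES: 5 C.
Implicit hydrogens by atom environment:
  5 × C: 2 H each → 10
  Total hydrogens = 10.
Molecular formula: C5H10

C5H10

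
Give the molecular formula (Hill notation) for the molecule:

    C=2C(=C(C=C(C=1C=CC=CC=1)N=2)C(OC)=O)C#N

Heavy atoms from the SMILES: 14 C, 2 N, 2 O.
Implicit hydrogens by atom environment:
  7 × C (aromatic): 1 H each → 7
  4 × C (aromatic): no H
  2 × C: no H
  2 × O: no H
  1 × C: 3 H
  1 × N (aromatic): no H
  1 × N: no H
  Total hydrogens = 10.
Molecular formula: C14H10N2O2

C14H10N2O2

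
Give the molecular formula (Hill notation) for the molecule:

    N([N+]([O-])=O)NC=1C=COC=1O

Heavy atoms from the SMILES: 4 C, 3 N, 4 O.
Implicit hydrogens by atom environment:
  2 × C (aromatic): 1 H each → 2
  2 × C (aromatic): no H
  2 × N: 1 H each → 2
  1 × N (charge +1): no H
  1 × O: 1 H
  1 × O (aromatic): no H
  1 × O: no H
  1 × O (charge -1): no H
  Total hydrogens = 5.
Molecular formula: C4H5N3O4

C4H5N3O4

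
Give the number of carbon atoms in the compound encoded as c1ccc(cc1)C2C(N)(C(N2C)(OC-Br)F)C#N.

The symbol for carbon appears 12 times in the SMILES. Lowercase c denotes aromatic carbon and counts toward C.

12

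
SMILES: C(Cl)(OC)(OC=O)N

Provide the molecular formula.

C3H6ClNO3

Heavy atoms from the SMILES: 3 C, 1 Cl, 1 N, 3 O.
Implicit hydrogens by atom environment:
  3 × O: no H
  1 × C: 3 H
  1 × C: 1 H
  1 × C: no H
  1 × Cl: no H
  1 × N: 2 H
  Total hydrogens = 6.
Molecular formula: C3H6ClNO3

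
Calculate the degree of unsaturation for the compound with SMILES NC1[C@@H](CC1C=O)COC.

2

Molecular formula from the SMILES: C7H13NO2.
DoU = (2C + 2 + N − H − X)/2 = (2·7 + 2 + 1 − 13 − 0)/2 = 4/2 = 2.
(Structurally: 1 ring(s) + 1 π bond(s) = 2.)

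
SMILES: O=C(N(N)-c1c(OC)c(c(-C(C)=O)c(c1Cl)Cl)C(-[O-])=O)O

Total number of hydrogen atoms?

Hydrogens are implicit in SMILES; fill each atom to its normal valence:
  6 × C (aromatic): no H
  4 × O: no H
  3 × C: no H
  2 × C: 3 H each → 6
  2 × Cl: no H
  1 × N: 2 H
  1 × N: no H
  1 × O: 1 H
  1 × O (charge -1): no H
  Total hydrogens = 9.

9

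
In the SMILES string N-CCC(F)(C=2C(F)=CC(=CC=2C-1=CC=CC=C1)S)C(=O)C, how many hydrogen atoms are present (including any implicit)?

17

Hydrogens are implicit in SMILES; fill each atom to its normal valence:
  7 × C (aromatic): 1 H each → 7
  5 × C (aromatic): no H
  2 × C: 2 H each → 4
  2 × C: no H
  2 × F: no H
  1 × C: 3 H
  1 × N: 2 H
  1 × O: no H
  1 × S: 1 H
  Total hydrogens = 17.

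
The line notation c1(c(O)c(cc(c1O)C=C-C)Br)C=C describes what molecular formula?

Heavy atoms from the SMILES: 1 Br, 11 C, 2 O.
Implicit hydrogens by atom environment:
  5 × C (aromatic): no H
  3 × C: 1 H each → 3
  2 × O: 1 H each → 2
  1 × Br: no H
  1 × C: 3 H
  1 × C: 2 H
  1 × C (aromatic): 1 H
  Total hydrogens = 11.
Molecular formula: C11H11BrO2

C11H11BrO2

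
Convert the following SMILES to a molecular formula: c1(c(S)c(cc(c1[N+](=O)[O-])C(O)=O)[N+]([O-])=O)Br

C7H3BrN2O6S

Heavy atoms from the SMILES: 1 Br, 7 C, 2 N, 6 O, 1 S.
Implicit hydrogens by atom environment:
  5 × C (aromatic): no H
  3 × O: no H
  2 × N (charge +1): no H
  2 × O (charge -1): no H
  1 × Br: no H
  1 × C (aromatic): 1 H
  1 × C: no H
  1 × O: 1 H
  1 × S: 1 H
  Total hydrogens = 3.
Molecular formula: C7H3BrN2O6S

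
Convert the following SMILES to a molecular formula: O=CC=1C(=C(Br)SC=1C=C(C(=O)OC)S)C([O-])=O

C10H6BrO5S2-

Heavy atoms from the SMILES: 1 Br, 10 C, 5 O, 2 S.
Implicit hydrogens by atom environment:
  4 × C (aromatic): no H
  4 × O: no H
  3 × C: no H
  2 × C: 1 H each → 2
  1 × Br: no H
  1 × C: 3 H
  1 × O (charge -1): no H
  1 × S: 1 H
  1 × S (aromatic): no H
  Total hydrogens = 6.
Net charge -1.
Molecular formula: C10H6BrO5S2-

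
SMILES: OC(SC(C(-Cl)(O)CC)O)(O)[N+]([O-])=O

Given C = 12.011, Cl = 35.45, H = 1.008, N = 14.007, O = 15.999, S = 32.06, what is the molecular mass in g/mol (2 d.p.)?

Molecular formula: C5H10ClNO6S.
M = 5×12.011 + 1×35.45 + 10×1.008 + 1×14.007 + 6×15.999 + 1×32.06 = 247.65 g/mol.

247.65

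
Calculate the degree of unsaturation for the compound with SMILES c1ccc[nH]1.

3

Molecular formula from the SMILES: C4H5N.
DoU = (2C + 2 + N − H − X)/2 = (2·4 + 2 + 1 − 5 − 0)/2 = 6/2 = 3.
(Structurally: 1 ring(s) + 2 π bond(s) = 3.)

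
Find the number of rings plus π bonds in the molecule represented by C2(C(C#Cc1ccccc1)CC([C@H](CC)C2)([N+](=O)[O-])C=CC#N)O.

Molecular formula from the SMILES: C19H20N2O3.
DoU = (2C + 2 + N − H − X)/2 = (2·19 + 2 + 2 − 20 − 0)/2 = 22/2 = 11.
(Structurally: 2 ring(s) + 9 π bond(s) = 11.)

11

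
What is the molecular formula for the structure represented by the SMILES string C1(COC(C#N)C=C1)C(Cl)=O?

Heavy atoms from the SMILES: 7 C, 1 Cl, 1 N, 2 O.
Implicit hydrogens by atom environment:
  4 × C: 1 H each → 4
  2 × C: no H
  2 × O: no H
  1 × C: 2 H
  1 × Cl: no H
  1 × N: no H
  Total hydrogens = 6.
Molecular formula: C7H6ClNO2

C7H6ClNO2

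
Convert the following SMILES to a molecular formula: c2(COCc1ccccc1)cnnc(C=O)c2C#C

Heavy atoms from the SMILES: 15 C, 2 N, 2 O.
Implicit hydrogens by atom environment:
  6 × C (aromatic): 1 H each → 6
  4 × C (aromatic): no H
  2 × C: 2 H each → 4
  2 × C: 1 H each → 2
  2 × N (aromatic): no H
  2 × O: no H
  1 × C: no H
  Total hydrogens = 12.
Molecular formula: C15H12N2O2

C15H12N2O2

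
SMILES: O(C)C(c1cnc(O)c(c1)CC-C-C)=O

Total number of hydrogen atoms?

Hydrogens are implicit in SMILES; fill each atom to its normal valence:
  3 × C: 2 H each → 6
  3 × C (aromatic): no H
  2 × C: 3 H each → 6
  2 × C (aromatic): 1 H each → 2
  2 × O: no H
  1 × C: no H
  1 × N (aromatic): no H
  1 × O: 1 H
  Total hydrogens = 15.

15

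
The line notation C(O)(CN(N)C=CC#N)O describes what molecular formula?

Heavy atoms from the SMILES: 5 C, 3 N, 2 O.
Implicit hydrogens by atom environment:
  3 × C: 1 H each → 3
  2 × N: no H
  2 × O: 1 H each → 2
  1 × C: 2 H
  1 × C: no H
  1 × N: 2 H
  Total hydrogens = 9.
Molecular formula: C5H9N3O2

C5H9N3O2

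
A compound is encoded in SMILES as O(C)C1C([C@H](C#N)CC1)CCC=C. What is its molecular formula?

C11H17NO

Heavy atoms from the SMILES: 11 C, 1 N, 1 O.
Implicit hydrogens by atom environment:
  5 × C: 2 H each → 10
  4 × C: 1 H each → 4
  1 × C: 3 H
  1 × C: no H
  1 × N: no H
  1 × O: no H
  Total hydrogens = 17.
Molecular formula: C11H17NO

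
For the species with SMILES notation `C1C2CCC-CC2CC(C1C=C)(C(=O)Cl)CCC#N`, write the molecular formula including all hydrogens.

C16H22ClNO

Heavy atoms from the SMILES: 16 C, 1 Cl, 1 N, 1 O.
Implicit hydrogens by atom environment:
  9 × C: 2 H each → 18
  4 × C: 1 H each → 4
  3 × C: no H
  1 × Cl: no H
  1 × N: no H
  1 × O: no H
  Total hydrogens = 22.
Molecular formula: C16H22ClNO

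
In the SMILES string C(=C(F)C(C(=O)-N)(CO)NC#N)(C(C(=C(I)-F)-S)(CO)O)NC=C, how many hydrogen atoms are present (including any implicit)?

15

Hydrogens are implicit in SMILES; fill each atom to its normal valence:
  8 × C: no H
  3 × C: 2 H each → 6
  3 × O: 1 H each → 3
  2 × F: no H
  2 × N: 1 H each → 2
  1 × C: 1 H
  1 × I: no H
  1 × N: 2 H
  1 × N: no H
  1 × O: no H
  1 × S: 1 H
  Total hydrogens = 15.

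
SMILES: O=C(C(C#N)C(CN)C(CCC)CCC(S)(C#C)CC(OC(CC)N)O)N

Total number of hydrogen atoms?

Hydrogens are implicit in SMILES; fill each atom to its normal valence:
  7 × C: 2 H each → 14
  6 × C: 1 H each → 6
  4 × C: no H
  3 × N: 2 H each → 6
  2 × C: 3 H each → 6
  2 × O: no H
  1 × N: no H
  1 × O: 1 H
  1 × S: 1 H
  Total hydrogens = 34.

34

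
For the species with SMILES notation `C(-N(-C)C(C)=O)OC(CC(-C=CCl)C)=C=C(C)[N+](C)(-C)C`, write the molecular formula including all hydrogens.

C16H28ClN2O2+

Heavy atoms from the SMILES: 16 C, 1 Cl, 2 N, 2 O.
Implicit hydrogens by atom environment:
  7 × C: 3 H each → 21
  4 × C: no H
  3 × C: 1 H each → 3
  2 × C: 2 H each → 4
  2 × O: no H
  1 × Cl: no H
  1 × N: no H
  1 × N (charge +1): no H
  Total hydrogens = 28.
Net charge +1.
Molecular formula: C16H28ClN2O2+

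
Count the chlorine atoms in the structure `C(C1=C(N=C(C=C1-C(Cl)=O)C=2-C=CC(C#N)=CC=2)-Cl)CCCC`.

The symbol for chlorine appears 2 times in the SMILES.

2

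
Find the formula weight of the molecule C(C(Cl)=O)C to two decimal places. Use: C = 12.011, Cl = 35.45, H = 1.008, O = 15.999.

92.52

Molecular formula: C3H5ClO.
M = 3×12.011 + 1×35.45 + 5×1.008 + 1×15.999 = 92.52 g/mol.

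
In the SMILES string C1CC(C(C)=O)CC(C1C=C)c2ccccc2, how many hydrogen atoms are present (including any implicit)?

20

Hydrogens are implicit in SMILES; fill each atom to its normal valence:
  5 × C (aromatic): 1 H each → 5
  4 × C: 2 H each → 8
  4 × C: 1 H each → 4
  1 × C: 3 H
  1 × C: no H
  1 × C (aromatic): no H
  1 × O: no H
  Total hydrogens = 20.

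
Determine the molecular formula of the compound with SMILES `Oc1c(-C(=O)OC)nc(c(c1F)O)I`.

C7H5FINO4

Heavy atoms from the SMILES: 7 C, 1 F, 1 I, 1 N, 4 O.
Implicit hydrogens by atom environment:
  5 × C (aromatic): no H
  2 × O: 1 H each → 2
  2 × O: no H
  1 × C: 3 H
  1 × C: no H
  1 × F: no H
  1 × I: no H
  1 × N (aromatic): no H
  Total hydrogens = 5.
Molecular formula: C7H5FINO4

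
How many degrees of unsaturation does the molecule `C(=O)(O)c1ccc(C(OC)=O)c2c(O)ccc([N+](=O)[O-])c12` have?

Molecular formula from the SMILES: C13H9NO7.
DoU = (2C + 2 + N − H − X)/2 = (2·13 + 2 + 1 − 9 − 0)/2 = 20/2 = 10.
(Structurally: 2 ring(s) + 8 π bond(s) = 10.)

10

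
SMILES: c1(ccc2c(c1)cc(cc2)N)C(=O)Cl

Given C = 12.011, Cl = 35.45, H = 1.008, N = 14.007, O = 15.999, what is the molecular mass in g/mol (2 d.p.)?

205.64

Molecular formula: C11H8ClNO.
M = 11×12.011 + 1×35.45 + 8×1.008 + 1×14.007 + 1×15.999 = 205.64 g/mol.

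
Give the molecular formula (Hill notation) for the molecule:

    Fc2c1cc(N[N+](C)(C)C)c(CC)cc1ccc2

C15H20FN2+

Heavy atoms from the SMILES: 15 C, 1 F, 2 N.
Implicit hydrogens by atom environment:
  5 × C (aromatic): 1 H each → 5
  5 × C (aromatic): no H
  4 × C: 3 H each → 12
  1 × C: 2 H
  1 × F: no H
  1 × N: 1 H
  1 × N (charge +1): no H
  Total hydrogens = 20.
Net charge +1.
Molecular formula: C15H20FN2+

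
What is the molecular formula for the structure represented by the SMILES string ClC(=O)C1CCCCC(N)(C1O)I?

C8H13ClINO2

Heavy atoms from the SMILES: 8 C, 1 Cl, 1 I, 1 N, 2 O.
Implicit hydrogens by atom environment:
  4 × C: 2 H each → 8
  2 × C: 1 H each → 2
  2 × C: no H
  1 × Cl: no H
  1 × I: no H
  1 × N: 2 H
  1 × O: 1 H
  1 × O: no H
  Total hydrogens = 13.
Molecular formula: C8H13ClINO2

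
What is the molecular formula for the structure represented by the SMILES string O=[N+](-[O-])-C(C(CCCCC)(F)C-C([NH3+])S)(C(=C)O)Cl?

Heavy atoms from the SMILES: 11 C, 1 Cl, 1 F, 2 N, 3 O, 1 S.
Implicit hydrogens by atom environment:
  6 × C: 2 H each → 12
  3 × C: no H
  1 × C: 3 H
  1 × C: 1 H
  1 × Cl: no H
  1 × F: no H
  1 × N (charge +1): 3 H
  1 × N (charge +1): no H
  1 × O: 1 H
  1 × O: no H
  1 × O (charge -1): no H
  1 × S: 1 H
  Total hydrogens = 21.
Net charge +1.
Molecular formula: C11H21ClFN2O3S+

C11H21ClFN2O3S+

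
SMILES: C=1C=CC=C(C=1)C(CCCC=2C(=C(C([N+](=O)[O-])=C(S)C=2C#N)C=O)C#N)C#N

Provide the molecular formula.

C20H14N4O3S

Heavy atoms from the SMILES: 20 C, 4 N, 3 O, 1 S.
Implicit hydrogens by atom environment:
  7 × C (aromatic): no H
  5 × C (aromatic): 1 H each → 5
  3 × C: 2 H each → 6
  3 × C: no H
  3 × N: no H
  2 × C: 1 H each → 2
  2 × O: no H
  1 × N (charge +1): no H
  1 × O (charge -1): no H
  1 × S: 1 H
  Total hydrogens = 14.
Molecular formula: C20H14N4O3S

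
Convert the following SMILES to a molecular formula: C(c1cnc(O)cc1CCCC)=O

C10H13NO2

Heavy atoms from the SMILES: 10 C, 1 N, 2 O.
Implicit hydrogens by atom environment:
  3 × C: 2 H each → 6
  3 × C (aromatic): no H
  2 × C (aromatic): 1 H each → 2
  1 × C: 3 H
  1 × C: 1 H
  1 × N (aromatic): no H
  1 × O: 1 H
  1 × O: no H
  Total hydrogens = 13.
Molecular formula: C10H13NO2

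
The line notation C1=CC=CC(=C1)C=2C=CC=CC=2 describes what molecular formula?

Heavy atoms from the SMILES: 12 C.
Implicit hydrogens by atom environment:
  10 × C (aromatic): 1 H each → 10
  2 × C (aromatic): no H
  Total hydrogens = 10.
Molecular formula: C12H10

C12H10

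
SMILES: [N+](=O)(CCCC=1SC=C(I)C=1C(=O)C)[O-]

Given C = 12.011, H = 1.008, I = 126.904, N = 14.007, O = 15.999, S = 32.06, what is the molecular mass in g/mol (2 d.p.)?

339.15

Molecular formula: C9H10INO3S.
M = 9×12.011 + 10×1.008 + 1×126.904 + 1×14.007 + 3×15.999 + 1×32.06 = 339.15 g/mol.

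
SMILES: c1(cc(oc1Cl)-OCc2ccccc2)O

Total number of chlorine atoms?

The symbol for chlorine appears 1 time in the SMILES.

1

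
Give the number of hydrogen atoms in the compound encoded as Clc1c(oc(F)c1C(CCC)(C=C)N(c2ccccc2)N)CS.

20

Hydrogens are implicit in SMILES; fill each atom to its normal valence:
  5 × C (aromatic): 1 H each → 5
  5 × C (aromatic): no H
  4 × C: 2 H each → 8
  1 × C: 3 H
  1 × C: 1 H
  1 × C: no H
  1 × Cl: no H
  1 × F: no H
  1 × N: 2 H
  1 × N: no H
  1 × O (aromatic): no H
  1 × S: 1 H
  Total hydrogens = 20.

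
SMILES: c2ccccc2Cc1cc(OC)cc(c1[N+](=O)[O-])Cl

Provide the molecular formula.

Heavy atoms from the SMILES: 14 C, 1 Cl, 1 N, 3 O.
Implicit hydrogens by atom environment:
  7 × C (aromatic): 1 H each → 7
  5 × C (aromatic): no H
  2 × O: no H
  1 × C: 3 H
  1 × C: 2 H
  1 × Cl: no H
  1 × N (charge +1): no H
  1 × O (charge -1): no H
  Total hydrogens = 12.
Molecular formula: C14H12ClNO3

C14H12ClNO3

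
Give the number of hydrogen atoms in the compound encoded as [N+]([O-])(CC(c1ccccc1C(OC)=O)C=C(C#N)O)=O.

12

Hydrogens are implicit in SMILES; fill each atom to its normal valence:
  4 × C (aromatic): 1 H each → 4
  3 × C: no H
  3 × O: no H
  2 × C: 1 H each → 2
  2 × C (aromatic): no H
  1 × C: 3 H
  1 × C: 2 H
  1 × N (charge +1): no H
  1 × N: no H
  1 × O: 1 H
  1 × O (charge -1): no H
  Total hydrogens = 12.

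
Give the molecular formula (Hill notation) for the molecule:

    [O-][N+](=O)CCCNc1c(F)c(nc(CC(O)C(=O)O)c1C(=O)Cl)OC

C13H15ClFN3O7

Heavy atoms from the SMILES: 13 C, 1 Cl, 1 F, 3 N, 7 O.
Implicit hydrogens by atom environment:
  5 × C (aromatic): no H
  4 × C: 2 H each → 8
  4 × O: no H
  2 × C: no H
  2 × O: 1 H each → 2
  1 × C: 3 H
  1 × C: 1 H
  1 × Cl: no H
  1 × F: no H
  1 × N: 1 H
  1 × N (aromatic): no H
  1 × N (charge +1): no H
  1 × O (charge -1): no H
  Total hydrogens = 15.
Molecular formula: C13H15ClFN3O7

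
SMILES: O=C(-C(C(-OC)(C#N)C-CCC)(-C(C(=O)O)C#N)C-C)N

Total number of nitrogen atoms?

The symbol for nitrogen appears 3 times in the SMILES.

3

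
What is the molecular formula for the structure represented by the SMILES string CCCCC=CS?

C6H12S

Heavy atoms from the SMILES: 6 C, 1 S.
Implicit hydrogens by atom environment:
  3 × C: 2 H each → 6
  2 × C: 1 H each → 2
  1 × C: 3 H
  1 × S: 1 H
  Total hydrogens = 12.
Molecular formula: C6H12S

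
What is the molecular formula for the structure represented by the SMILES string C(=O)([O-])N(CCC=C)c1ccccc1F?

C11H11FNO2-

Heavy atoms from the SMILES: 11 C, 1 F, 1 N, 2 O.
Implicit hydrogens by atom environment:
  4 × C (aromatic): 1 H each → 4
  3 × C: 2 H each → 6
  2 × C (aromatic): no H
  1 × C: 1 H
  1 × C: no H
  1 × F: no H
  1 × N: no H
  1 × O: no H
  1 × O (charge -1): no H
  Total hydrogens = 11.
Net charge -1.
Molecular formula: C11H11FNO2-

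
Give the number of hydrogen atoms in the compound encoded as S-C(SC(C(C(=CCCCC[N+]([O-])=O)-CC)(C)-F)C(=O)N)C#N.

22

Hydrogens are implicit in SMILES; fill each atom to its normal valence:
  5 × C: 2 H each → 10
  4 × C: no H
  3 × C: 1 H each → 3
  2 × C: 3 H each → 6
  2 × O: no H
  1 × F: no H
  1 × N: 2 H
  1 × N: no H
  1 × N (charge +1): no H
  1 × O (charge -1): no H
  1 × S: 1 H
  1 × S: no H
  Total hydrogens = 22.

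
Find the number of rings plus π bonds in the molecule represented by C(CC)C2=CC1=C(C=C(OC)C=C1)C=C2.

7

Molecular formula from the SMILES: C14H16O.
DoU = (2C + 2 + N − H − X)/2 = (2·14 + 2 + 0 − 16 − 0)/2 = 14/2 = 7.
(Structurally: 2 ring(s) + 5 π bond(s) = 7.)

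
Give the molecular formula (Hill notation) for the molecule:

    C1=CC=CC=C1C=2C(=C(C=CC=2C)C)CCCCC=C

Heavy atoms from the SMILES: 20 C.
Implicit hydrogens by atom environment:
  7 × C (aromatic): 1 H each → 7
  5 × C: 2 H each → 10
  5 × C (aromatic): no H
  2 × C: 3 H each → 6
  1 × C: 1 H
  Total hydrogens = 24.
Molecular formula: C20H24

C20H24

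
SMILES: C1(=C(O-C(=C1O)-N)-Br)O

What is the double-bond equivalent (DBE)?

Molecular formula from the SMILES: C4H4BrNO3.
DoU = (2C + 2 + N − H − X)/2 = (2·4 + 2 + 1 − 4 − 1)/2 = 6/2 = 3.
(Structurally: 1 ring(s) + 2 π bond(s) = 3.)

3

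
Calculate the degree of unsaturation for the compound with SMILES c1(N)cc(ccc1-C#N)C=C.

7

Molecular formula from the SMILES: C9H8N2.
DoU = (2C + 2 + N − H − X)/2 = (2·9 + 2 + 2 − 8 − 0)/2 = 14/2 = 7.
(Structurally: 1 ring(s) + 6 π bond(s) = 7.)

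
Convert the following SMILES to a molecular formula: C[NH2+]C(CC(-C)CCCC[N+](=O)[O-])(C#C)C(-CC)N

C14H28N3O2+

Heavy atoms from the SMILES: 14 C, 3 N, 2 O.
Implicit hydrogens by atom environment:
  6 × C: 2 H each → 12
  3 × C: 3 H each → 9
  3 × C: 1 H each → 3
  2 × C: no H
  1 × N (charge +1): 2 H
  1 × N: 2 H
  1 × N (charge +1): no H
  1 × O: no H
  1 × O (charge -1): no H
  Total hydrogens = 28.
Net charge +1.
Molecular formula: C14H28N3O2+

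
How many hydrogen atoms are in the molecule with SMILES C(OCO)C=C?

8

Hydrogens are implicit in SMILES; fill each atom to its normal valence:
  3 × C: 2 H each → 6
  1 × C: 1 H
  1 × O: 1 H
  1 × O: no H
  Total hydrogens = 8.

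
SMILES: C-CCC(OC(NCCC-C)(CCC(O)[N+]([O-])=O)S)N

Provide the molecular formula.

C12H27N3O4S

Heavy atoms from the SMILES: 12 C, 3 N, 4 O, 1 S.
Implicit hydrogens by atom environment:
  7 × C: 2 H each → 14
  2 × C: 3 H each → 6
  2 × C: 1 H each → 2
  2 × O: no H
  1 × C: no H
  1 × N: 2 H
  1 × N: 1 H
  1 × N (charge +1): no H
  1 × O: 1 H
  1 × O (charge -1): no H
  1 × S: 1 H
  Total hydrogens = 27.
Molecular formula: C12H27N3O4S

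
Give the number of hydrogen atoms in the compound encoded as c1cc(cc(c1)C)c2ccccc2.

12

Hydrogens are implicit in SMILES; fill each atom to its normal valence:
  9 × C (aromatic): 1 H each → 9
  3 × C (aromatic): no H
  1 × C: 3 H
  Total hydrogens = 12.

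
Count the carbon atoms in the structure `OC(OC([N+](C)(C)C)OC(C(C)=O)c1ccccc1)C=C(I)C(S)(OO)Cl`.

The symbol for carbon appears 17 times in the SMILES. Lowercase c denotes aromatic carbon and counts toward C.

17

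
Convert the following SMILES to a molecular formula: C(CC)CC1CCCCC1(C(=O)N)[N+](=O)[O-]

Heavy atoms from the SMILES: 11 C, 2 N, 3 O.
Implicit hydrogens by atom environment:
  7 × C: 2 H each → 14
  2 × C: no H
  2 × O: no H
  1 × C: 3 H
  1 × C: 1 H
  1 × N: 2 H
  1 × N (charge +1): no H
  1 × O (charge -1): no H
  Total hydrogens = 20.
Molecular formula: C11H20N2O3

C11H20N2O3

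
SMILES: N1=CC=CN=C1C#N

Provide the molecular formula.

C5H3N3

Heavy atoms from the SMILES: 5 C, 3 N.
Implicit hydrogens by atom environment:
  3 × C (aromatic): 1 H each → 3
  2 × N (aromatic): no H
  1 × C (aromatic): no H
  1 × C: no H
  1 × N: no H
  Total hydrogens = 3.
Molecular formula: C5H3N3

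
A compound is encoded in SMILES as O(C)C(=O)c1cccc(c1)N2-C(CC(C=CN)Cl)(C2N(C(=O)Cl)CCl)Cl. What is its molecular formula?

C16H17Cl4N3O3

Heavy atoms from the SMILES: 16 C, 4 Cl, 3 N, 3 O.
Implicit hydrogens by atom environment:
  4 × C: 1 H each → 4
  4 × C (aromatic): 1 H each → 4
  4 × Cl: no H
  3 × C: no H
  3 × O: no H
  2 × C: 2 H each → 4
  2 × C (aromatic): no H
  2 × N: no H
  1 × C: 3 H
  1 × N: 2 H
  Total hydrogens = 17.
Molecular formula: C16H17Cl4N3O3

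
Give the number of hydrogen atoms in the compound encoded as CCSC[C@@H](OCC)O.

14

Hydrogens are implicit in SMILES; fill each atom to its normal valence:
  3 × C: 2 H each → 6
  2 × C: 3 H each → 6
  1 × C: 1 H
  1 × O: 1 H
  1 × O: no H
  1 × S: no H
  Total hydrogens = 14.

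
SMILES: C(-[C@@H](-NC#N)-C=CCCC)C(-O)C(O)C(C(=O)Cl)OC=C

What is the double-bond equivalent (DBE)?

Molecular formula from the SMILES: C14H21ClN2O4.
DoU = (2C + 2 + N − H − X)/2 = (2·14 + 2 + 2 − 21 − 1)/2 = 10/2 = 5.
(Structurally: 0 ring(s) + 5 π bond(s) = 5.)

5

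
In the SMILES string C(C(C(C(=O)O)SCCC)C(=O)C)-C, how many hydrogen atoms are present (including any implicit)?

Hydrogens are implicit in SMILES; fill each atom to its normal valence:
  3 × C: 3 H each → 9
  3 × C: 2 H each → 6
  2 × C: 1 H each → 2
  2 × C: no H
  2 × O: no H
  1 × O: 1 H
  1 × S: no H
  Total hydrogens = 18.

18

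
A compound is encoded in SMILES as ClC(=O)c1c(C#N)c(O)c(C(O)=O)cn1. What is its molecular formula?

C8H3ClN2O4

Heavy atoms from the SMILES: 8 C, 1 Cl, 2 N, 4 O.
Implicit hydrogens by atom environment:
  4 × C (aromatic): no H
  3 × C: no H
  2 × O: 1 H each → 2
  2 × O: no H
  1 × C (aromatic): 1 H
  1 × Cl: no H
  1 × N (aromatic): no H
  1 × N: no H
  Total hydrogens = 3.
Molecular formula: C8H3ClN2O4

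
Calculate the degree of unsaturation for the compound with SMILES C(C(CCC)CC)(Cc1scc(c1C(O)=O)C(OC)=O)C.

Molecular formula from the SMILES: C16H24O4S.
DoU = (2C + 2 + N − H − X)/2 = (2·16 + 2 + 0 − 24 − 0)/2 = 10/2 = 5.
(Structurally: 1 ring(s) + 4 π bond(s) = 5.)

5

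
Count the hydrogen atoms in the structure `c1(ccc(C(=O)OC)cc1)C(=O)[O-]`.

Hydrogens are implicit in SMILES; fill each atom to its normal valence:
  4 × C (aromatic): 1 H each → 4
  3 × O: no H
  2 × C (aromatic): no H
  2 × C: no H
  1 × C: 3 H
  1 × O (charge -1): no H
  Total hydrogens = 7.

7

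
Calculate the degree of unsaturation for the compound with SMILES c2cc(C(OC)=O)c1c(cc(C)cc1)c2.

8

Molecular formula from the SMILES: C13H12O2.
DoU = (2C + 2 + N − H − X)/2 = (2·13 + 2 + 0 − 12 − 0)/2 = 16/2 = 8.
(Structurally: 2 ring(s) + 6 π bond(s) = 8.)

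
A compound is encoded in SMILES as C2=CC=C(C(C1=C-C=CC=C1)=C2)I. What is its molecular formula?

C12H9I

Heavy atoms from the SMILES: 12 C, 1 I.
Implicit hydrogens by atom environment:
  9 × C (aromatic): 1 H each → 9
  3 × C (aromatic): no H
  1 × I: no H
  Total hydrogens = 9.
Molecular formula: C12H9I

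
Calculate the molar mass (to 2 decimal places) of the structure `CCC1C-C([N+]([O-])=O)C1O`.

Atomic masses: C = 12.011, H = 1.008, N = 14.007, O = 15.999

Molecular formula: C6H11NO3.
M = 6×12.011 + 11×1.008 + 1×14.007 + 3×15.999 = 145.16 g/mol.

145.16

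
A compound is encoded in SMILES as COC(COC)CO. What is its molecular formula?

Heavy atoms from the SMILES: 5 C, 3 O.
Implicit hydrogens by atom environment:
  2 × C: 3 H each → 6
  2 × C: 2 H each → 4
  2 × O: no H
  1 × C: 1 H
  1 × O: 1 H
  Total hydrogens = 12.
Molecular formula: C5H12O3

C5H12O3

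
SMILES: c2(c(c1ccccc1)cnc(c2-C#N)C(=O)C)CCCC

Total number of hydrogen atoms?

18

Hydrogens are implicit in SMILES; fill each atom to its normal valence:
  6 × C (aromatic): 1 H each → 6
  5 × C (aromatic): no H
  3 × C: 2 H each → 6
  2 × C: 3 H each → 6
  2 × C: no H
  1 × N (aromatic): no H
  1 × N: no H
  1 × O: no H
  Total hydrogens = 18.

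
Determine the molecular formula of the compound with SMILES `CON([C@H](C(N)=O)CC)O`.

C5H12N2O3

Heavy atoms from the SMILES: 5 C, 2 N, 3 O.
Implicit hydrogens by atom environment:
  2 × C: 3 H each → 6
  2 × O: no H
  1 × C: 2 H
  1 × C: 1 H
  1 × C: no H
  1 × N: 2 H
  1 × N: no H
  1 × O: 1 H
  Total hydrogens = 12.
Molecular formula: C5H12N2O3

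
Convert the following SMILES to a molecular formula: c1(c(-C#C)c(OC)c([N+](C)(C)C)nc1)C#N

C12H14N3O+

Heavy atoms from the SMILES: 12 C, 3 N, 1 O.
Implicit hydrogens by atom environment:
  4 × C: 3 H each → 12
  4 × C (aromatic): no H
  2 × C: no H
  1 × C (aromatic): 1 H
  1 × C: 1 H
  1 × N (aromatic): no H
  1 × N (charge +1): no H
  1 × N: no H
  1 × O: no H
  Total hydrogens = 14.
Net charge +1.
Molecular formula: C12H14N3O+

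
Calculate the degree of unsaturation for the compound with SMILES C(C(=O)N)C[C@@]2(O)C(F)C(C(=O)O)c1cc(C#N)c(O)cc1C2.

Molecular formula from the SMILES: C15H15FN2O5.
DoU = (2C + 2 + N − H − X)/2 = (2·15 + 2 + 2 − 15 − 1)/2 = 18/2 = 9.
(Structurally: 2 ring(s) + 7 π bond(s) = 9.)

9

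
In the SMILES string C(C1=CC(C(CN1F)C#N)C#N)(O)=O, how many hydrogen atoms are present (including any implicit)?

Hydrogens are implicit in SMILES; fill each atom to its normal valence:
  4 × C: no H
  3 × C: 1 H each → 3
  3 × N: no H
  1 × C: 2 H
  1 × F: no H
  1 × O: 1 H
  1 × O: no H
  Total hydrogens = 6.

6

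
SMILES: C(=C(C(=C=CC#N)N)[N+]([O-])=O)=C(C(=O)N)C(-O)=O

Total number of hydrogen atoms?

Hydrogens are implicit in SMILES; fill each atom to its normal valence:
  8 × C: no H
  3 × O: no H
  2 × N: 2 H each → 4
  1 × C: 1 H
  1 × N: no H
  1 × N (charge +1): no H
  1 × O: 1 H
  1 × O (charge -1): no H
  Total hydrogens = 6.

6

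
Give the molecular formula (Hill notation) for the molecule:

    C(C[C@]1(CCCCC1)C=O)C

Heavy atoms from the SMILES: 10 C, 1 O.
Implicit hydrogens by atom environment:
  7 × C: 2 H each → 14
  1 × C: 3 H
  1 × C: 1 H
  1 × C: no H
  1 × O: no H
  Total hydrogens = 18.
Molecular formula: C10H18O

C10H18O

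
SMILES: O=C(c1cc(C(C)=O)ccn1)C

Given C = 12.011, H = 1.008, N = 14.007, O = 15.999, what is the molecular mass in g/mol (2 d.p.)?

163.18

Molecular formula: C9H9NO2.
M = 9×12.011 + 9×1.008 + 1×14.007 + 2×15.999 = 163.18 g/mol.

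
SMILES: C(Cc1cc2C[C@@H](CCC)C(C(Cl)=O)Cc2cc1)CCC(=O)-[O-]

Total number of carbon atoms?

19

The symbol for carbon appears 19 times in the SMILES. Lowercase c denotes aromatic carbon and counts toward C.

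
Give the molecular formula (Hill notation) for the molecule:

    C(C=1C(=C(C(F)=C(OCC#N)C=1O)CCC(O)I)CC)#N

Heavy atoms from the SMILES: 14 C, 1 F, 1 I, 2 N, 3 O.
Implicit hydrogens by atom environment:
  6 × C (aromatic): no H
  4 × C: 2 H each → 8
  2 × C: no H
  2 × N: no H
  2 × O: 1 H each → 2
  1 × C: 3 H
  1 × C: 1 H
  1 × F: no H
  1 × I: no H
  1 × O: no H
  Total hydrogens = 14.
Molecular formula: C14H14FIN2O3

C14H14FIN2O3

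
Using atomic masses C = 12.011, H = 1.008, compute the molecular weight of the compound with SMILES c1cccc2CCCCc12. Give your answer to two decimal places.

132.21

Molecular formula: C10H12.
M = 10×12.011 + 12×1.008 = 132.21 g/mol.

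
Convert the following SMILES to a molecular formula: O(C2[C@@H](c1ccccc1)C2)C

C10H12O

Heavy atoms from the SMILES: 10 C, 1 O.
Implicit hydrogens by atom environment:
  5 × C (aromatic): 1 H each → 5
  2 × C: 1 H each → 2
  1 × C: 3 H
  1 × C: 2 H
  1 × C (aromatic): no H
  1 × O: no H
  Total hydrogens = 12.
Molecular formula: C10H12O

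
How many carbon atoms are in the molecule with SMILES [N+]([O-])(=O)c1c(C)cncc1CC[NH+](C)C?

The symbol for carbon appears 10 times in the SMILES. Lowercase c denotes aromatic carbon and counts toward C.

10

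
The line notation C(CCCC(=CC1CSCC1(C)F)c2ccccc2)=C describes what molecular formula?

Heavy atoms from the SMILES: 18 C, 1 F, 1 S.
Implicit hydrogens by atom environment:
  6 × C: 2 H each → 12
  5 × C (aromatic): 1 H each → 5
  3 × C: 1 H each → 3
  2 × C: no H
  1 × C: 3 H
  1 × C (aromatic): no H
  1 × F: no H
  1 × S: no H
  Total hydrogens = 23.
Molecular formula: C18H23FS

C18H23FS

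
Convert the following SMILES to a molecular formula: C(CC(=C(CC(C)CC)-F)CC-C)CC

C14H27F

Heavy atoms from the SMILES: 14 C, 1 F.
Implicit hydrogens by atom environment:
  7 × C: 2 H each → 14
  4 × C: 3 H each → 12
  2 × C: no H
  1 × C: 1 H
  1 × F: no H
  Total hydrogens = 27.
Molecular formula: C14H27F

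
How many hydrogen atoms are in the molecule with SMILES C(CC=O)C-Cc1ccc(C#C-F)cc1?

13

Hydrogens are implicit in SMILES; fill each atom to its normal valence:
  4 × C: 2 H each → 8
  4 × C (aromatic): 1 H each → 4
  2 × C (aromatic): no H
  2 × C: no H
  1 × C: 1 H
  1 × F: no H
  1 × O: no H
  Total hydrogens = 13.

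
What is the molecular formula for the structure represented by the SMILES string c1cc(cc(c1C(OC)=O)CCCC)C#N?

Heavy atoms from the SMILES: 13 C, 1 N, 2 O.
Implicit hydrogens by atom environment:
  3 × C: 2 H each → 6
  3 × C (aromatic): 1 H each → 3
  3 × C (aromatic): no H
  2 × C: 3 H each → 6
  2 × C: no H
  2 × O: no H
  1 × N: no H
  Total hydrogens = 15.
Molecular formula: C13H15NO2

C13H15NO2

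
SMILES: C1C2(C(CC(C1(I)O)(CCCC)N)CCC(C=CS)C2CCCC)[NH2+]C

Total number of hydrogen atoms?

Hydrogens are implicit in SMILES; fill each atom to its normal valence:
  10 × C: 2 H each → 20
  5 × C: 1 H each → 5
  3 × C: 3 H each → 9
  3 × C: no H
  1 × I: no H
  1 × N (charge +1): 2 H
  1 × N: 2 H
  1 × O: 1 H
  1 × S: 1 H
  Total hydrogens = 40.

40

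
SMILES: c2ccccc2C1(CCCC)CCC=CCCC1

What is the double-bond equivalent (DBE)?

Molecular formula from the SMILES: C18H26.
DoU = (2C + 2 + N − H − X)/2 = (2·18 + 2 + 0 − 26 − 0)/2 = 12/2 = 6.
(Structurally: 2 ring(s) + 4 π bond(s) = 6.)

6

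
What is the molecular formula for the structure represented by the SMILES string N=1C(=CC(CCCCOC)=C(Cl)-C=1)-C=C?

C12H16ClNO

Heavy atoms from the SMILES: 12 C, 1 Cl, 1 N, 1 O.
Implicit hydrogens by atom environment:
  5 × C: 2 H each → 10
  3 × C (aromatic): no H
  2 × C (aromatic): 1 H each → 2
  1 × C: 3 H
  1 × C: 1 H
  1 × Cl: no H
  1 × N (aromatic): no H
  1 × O: no H
  Total hydrogens = 16.
Molecular formula: C12H16ClNO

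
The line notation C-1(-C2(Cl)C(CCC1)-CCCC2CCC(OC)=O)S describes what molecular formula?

Heavy atoms from the SMILES: 14 C, 1 Cl, 2 O, 1 S.
Implicit hydrogens by atom environment:
  8 × C: 2 H each → 16
  3 × C: 1 H each → 3
  2 × C: no H
  2 × O: no H
  1 × C: 3 H
  1 × Cl: no H
  1 × S: 1 H
  Total hydrogens = 23.
Molecular formula: C14H23ClO2S

C14H23ClO2S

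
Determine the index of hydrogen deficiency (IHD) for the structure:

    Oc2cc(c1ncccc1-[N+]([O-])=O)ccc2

9

Molecular formula from the SMILES: C11H8N2O3.
DoU = (2C + 2 + N − H − X)/2 = (2·11 + 2 + 2 − 8 − 0)/2 = 18/2 = 9.
(Structurally: 2 ring(s) + 7 π bond(s) = 9.)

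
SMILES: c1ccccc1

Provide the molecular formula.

Heavy atoms from the SMILES: 6 C.
Implicit hydrogens by atom environment:
  6 × C (aromatic): 1 H each → 6
  Total hydrogens = 6.
Molecular formula: C6H6

C6H6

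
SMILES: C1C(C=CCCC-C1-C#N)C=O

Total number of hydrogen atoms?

Hydrogens are implicit in SMILES; fill each atom to its normal valence:
  5 × C: 1 H each → 5
  4 × C: 2 H each → 8
  1 × C: no H
  1 × N: no H
  1 × O: no H
  Total hydrogens = 13.

13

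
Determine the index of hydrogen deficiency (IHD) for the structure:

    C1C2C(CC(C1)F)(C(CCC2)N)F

2

Molecular formula from the SMILES: C10H17F2N.
DoU = (2C + 2 + N − H − X)/2 = (2·10 + 2 + 1 − 17 − 2)/2 = 4/2 = 2.
(Structurally: 2 ring(s) + 0 π bond(s) = 2.)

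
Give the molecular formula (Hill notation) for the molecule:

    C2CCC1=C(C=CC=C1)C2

Heavy atoms from the SMILES: 10 C.
Implicit hydrogens by atom environment:
  4 × C: 2 H each → 8
  4 × C (aromatic): 1 H each → 4
  2 × C (aromatic): no H
  Total hydrogens = 12.
Molecular formula: C10H12

C10H12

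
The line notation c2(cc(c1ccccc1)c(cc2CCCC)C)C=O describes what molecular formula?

Heavy atoms from the SMILES: 18 C, 1 O.
Implicit hydrogens by atom environment:
  7 × C (aromatic): 1 H each → 7
  5 × C (aromatic): no H
  3 × C: 2 H each → 6
  2 × C: 3 H each → 6
  1 × C: 1 H
  1 × O: no H
  Total hydrogens = 20.
Molecular formula: C18H20O

C18H20O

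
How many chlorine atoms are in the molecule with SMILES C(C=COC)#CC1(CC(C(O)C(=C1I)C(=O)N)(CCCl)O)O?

The symbol for chlorine appears 1 time in the SMILES.

1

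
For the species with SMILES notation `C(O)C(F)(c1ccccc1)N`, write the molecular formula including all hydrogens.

Heavy atoms from the SMILES: 8 C, 1 F, 1 N, 1 O.
Implicit hydrogens by atom environment:
  5 × C (aromatic): 1 H each → 5
  1 × C: 2 H
  1 × C: no H
  1 × C (aromatic): no H
  1 × F: no H
  1 × N: 2 H
  1 × O: 1 H
  Total hydrogens = 10.
Molecular formula: C8H10FNO

C8H10FNO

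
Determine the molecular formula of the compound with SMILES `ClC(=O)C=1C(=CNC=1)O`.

Heavy atoms from the SMILES: 5 C, 1 Cl, 1 N, 2 O.
Implicit hydrogens by atom environment:
  2 × C (aromatic): 1 H each → 2
  2 × C (aromatic): no H
  1 × C: no H
  1 × Cl: no H
  1 × N (aromatic): 1 H
  1 × O: 1 H
  1 × O: no H
  Total hydrogens = 4.
Molecular formula: C5H4ClNO2

C5H4ClNO2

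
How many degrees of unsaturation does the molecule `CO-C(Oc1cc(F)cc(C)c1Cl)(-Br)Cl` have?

4

Molecular formula from the SMILES: C9H8BrCl2FO2.
DoU = (2C + 2 + N − H − X)/2 = (2·9 + 2 + 0 − 8 − 4)/2 = 8/2 = 4.
(Structurally: 1 ring(s) + 3 π bond(s) = 4.)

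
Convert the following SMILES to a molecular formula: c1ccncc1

Heavy atoms from the SMILES: 5 C, 1 N.
Implicit hydrogens by atom environment:
  5 × C (aromatic): 1 H each → 5
  1 × N (aromatic): no H
  Total hydrogens = 5.
Molecular formula: C5H5N

C5H5N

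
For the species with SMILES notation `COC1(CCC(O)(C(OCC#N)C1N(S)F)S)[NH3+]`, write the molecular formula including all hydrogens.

Heavy atoms from the SMILES: 9 C, 1 F, 3 N, 3 O, 2 S.
Implicit hydrogens by atom environment:
  3 × C: 2 H each → 6
  3 × C: no H
  2 × C: 1 H each → 2
  2 × N: no H
  2 × O: no H
  2 × S: 1 H each → 2
  1 × C: 3 H
  1 × F: no H
  1 × N (charge +1): 3 H
  1 × O: 1 H
  Total hydrogens = 17.
Net charge +1.
Molecular formula: C9H17FN3O3S2+

C9H17FN3O3S2+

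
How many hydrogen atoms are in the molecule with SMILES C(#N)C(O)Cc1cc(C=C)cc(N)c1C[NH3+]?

16

Hydrogens are implicit in SMILES; fill each atom to its normal valence:
  4 × C (aromatic): no H
  3 × C: 2 H each → 6
  2 × C (aromatic): 1 H each → 2
  2 × C: 1 H each → 2
  1 × C: no H
  1 × N (charge +1): 3 H
  1 × N: 2 H
  1 × N: no H
  1 × O: 1 H
  Total hydrogens = 16.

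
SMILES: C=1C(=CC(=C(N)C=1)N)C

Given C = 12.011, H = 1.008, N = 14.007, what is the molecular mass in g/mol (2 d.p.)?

Molecular formula: C7H10N2.
M = 7×12.011 + 10×1.008 + 2×14.007 = 122.17 g/mol.

122.17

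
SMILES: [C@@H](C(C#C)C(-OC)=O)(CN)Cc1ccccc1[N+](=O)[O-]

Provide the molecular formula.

Heavy atoms from the SMILES: 14 C, 2 N, 4 O.
Implicit hydrogens by atom environment:
  4 × C (aromatic): 1 H each → 4
  3 × C: 1 H each → 3
  3 × O: no H
  2 × C: 2 H each → 4
  2 × C (aromatic): no H
  2 × C: no H
  1 × C: 3 H
  1 × N: 2 H
  1 × N (charge +1): no H
  1 × O (charge -1): no H
  Total hydrogens = 16.
Molecular formula: C14H16N2O4

C14H16N2O4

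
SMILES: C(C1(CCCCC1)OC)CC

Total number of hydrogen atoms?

20

Hydrogens are implicit in SMILES; fill each atom to its normal valence:
  7 × C: 2 H each → 14
  2 × C: 3 H each → 6
  1 × C: no H
  1 × O: no H
  Total hydrogens = 20.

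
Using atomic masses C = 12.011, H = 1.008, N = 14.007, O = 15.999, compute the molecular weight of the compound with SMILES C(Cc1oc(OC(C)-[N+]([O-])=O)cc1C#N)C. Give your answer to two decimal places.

Molecular formula: C10H12N2O4.
M = 10×12.011 + 12×1.008 + 2×14.007 + 4×15.999 = 224.22 g/mol.

224.22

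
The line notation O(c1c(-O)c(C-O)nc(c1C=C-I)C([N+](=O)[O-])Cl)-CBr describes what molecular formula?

C10H9BrClIN2O5

Heavy atoms from the SMILES: 1 Br, 10 C, 1 Cl, 1 I, 2 N, 5 O.
Implicit hydrogens by atom environment:
  5 × C (aromatic): no H
  3 × C: 1 H each → 3
  2 × C: 2 H each → 4
  2 × O: 1 H each → 2
  2 × O: no H
  1 × Br: no H
  1 × Cl: no H
  1 × I: no H
  1 × N (aromatic): no H
  1 × N (charge +1): no H
  1 × O (charge -1): no H
  Total hydrogens = 9.
Molecular formula: C10H9BrClIN2O5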